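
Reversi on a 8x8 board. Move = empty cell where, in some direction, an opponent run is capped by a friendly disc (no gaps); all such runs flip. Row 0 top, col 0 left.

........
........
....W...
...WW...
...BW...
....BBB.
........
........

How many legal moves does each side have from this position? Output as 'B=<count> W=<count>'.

-- B to move --
(1,3): no bracket -> illegal
(1,4): flips 3 -> legal
(1,5): no bracket -> illegal
(2,2): flips 2 -> legal
(2,3): flips 1 -> legal
(2,5): flips 1 -> legal
(3,2): no bracket -> illegal
(3,5): no bracket -> illegal
(4,2): no bracket -> illegal
(4,5): flips 1 -> legal
(5,3): no bracket -> illegal
B mobility = 5
-- W to move --
(3,2): no bracket -> illegal
(4,2): flips 1 -> legal
(4,5): no bracket -> illegal
(4,6): no bracket -> illegal
(4,7): no bracket -> illegal
(5,2): flips 1 -> legal
(5,3): flips 1 -> legal
(5,7): no bracket -> illegal
(6,3): no bracket -> illegal
(6,4): flips 1 -> legal
(6,5): no bracket -> illegal
(6,6): flips 1 -> legal
(6,7): no bracket -> illegal
W mobility = 5

Answer: B=5 W=5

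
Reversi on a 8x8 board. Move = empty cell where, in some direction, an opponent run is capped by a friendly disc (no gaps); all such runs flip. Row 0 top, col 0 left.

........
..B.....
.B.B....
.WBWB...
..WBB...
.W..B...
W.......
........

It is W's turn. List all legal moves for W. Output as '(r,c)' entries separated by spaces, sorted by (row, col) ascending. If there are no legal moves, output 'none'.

Answer: (1,1) (1,3) (2,2) (3,5) (4,5) (5,3) (5,5)

Derivation:
(0,1): no bracket -> illegal
(0,2): no bracket -> illegal
(0,3): no bracket -> illegal
(1,0): no bracket -> illegal
(1,1): flips 1 -> legal
(1,3): flips 1 -> legal
(1,4): no bracket -> illegal
(2,0): no bracket -> illegal
(2,2): flips 1 -> legal
(2,4): no bracket -> illegal
(2,5): no bracket -> illegal
(3,0): no bracket -> illegal
(3,5): flips 1 -> legal
(4,1): no bracket -> illegal
(4,5): flips 2 -> legal
(5,2): no bracket -> illegal
(5,3): flips 1 -> legal
(5,5): flips 1 -> legal
(6,3): no bracket -> illegal
(6,4): no bracket -> illegal
(6,5): no bracket -> illegal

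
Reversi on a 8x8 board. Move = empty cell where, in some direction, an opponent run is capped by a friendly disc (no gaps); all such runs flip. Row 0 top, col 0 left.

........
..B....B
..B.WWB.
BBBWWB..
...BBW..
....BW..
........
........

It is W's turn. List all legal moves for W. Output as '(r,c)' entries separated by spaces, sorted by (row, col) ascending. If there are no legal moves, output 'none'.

Answer: (1,1) (2,7) (3,6) (4,2) (4,6) (5,2) (5,3) (6,3) (6,4)

Derivation:
(0,1): no bracket -> illegal
(0,2): no bracket -> illegal
(0,3): no bracket -> illegal
(0,6): no bracket -> illegal
(0,7): no bracket -> illegal
(1,1): flips 1 -> legal
(1,3): no bracket -> illegal
(1,5): no bracket -> illegal
(1,6): no bracket -> illegal
(2,0): no bracket -> illegal
(2,1): no bracket -> illegal
(2,3): no bracket -> illegal
(2,7): flips 1 -> legal
(3,6): flips 1 -> legal
(3,7): no bracket -> illegal
(4,0): no bracket -> illegal
(4,1): no bracket -> illegal
(4,2): flips 2 -> legal
(4,6): flips 1 -> legal
(5,2): flips 1 -> legal
(5,3): flips 2 -> legal
(6,3): flips 1 -> legal
(6,4): flips 2 -> legal
(6,5): no bracket -> illegal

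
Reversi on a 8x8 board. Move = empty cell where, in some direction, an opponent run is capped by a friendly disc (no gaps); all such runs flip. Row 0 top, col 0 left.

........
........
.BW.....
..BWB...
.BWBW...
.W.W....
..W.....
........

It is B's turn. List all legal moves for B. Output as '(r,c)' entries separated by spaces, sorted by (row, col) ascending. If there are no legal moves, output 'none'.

Answer: (1,2) (2,3) (4,5) (5,2) (5,4) (6,1) (6,3)

Derivation:
(1,1): no bracket -> illegal
(1,2): flips 1 -> legal
(1,3): no bracket -> illegal
(2,3): flips 2 -> legal
(2,4): no bracket -> illegal
(3,1): no bracket -> illegal
(3,5): no bracket -> illegal
(4,0): no bracket -> illegal
(4,5): flips 1 -> legal
(5,0): no bracket -> illegal
(5,2): flips 1 -> legal
(5,4): flips 1 -> legal
(5,5): no bracket -> illegal
(6,0): no bracket -> illegal
(6,1): flips 1 -> legal
(6,3): flips 1 -> legal
(6,4): no bracket -> illegal
(7,1): no bracket -> illegal
(7,2): no bracket -> illegal
(7,3): no bracket -> illegal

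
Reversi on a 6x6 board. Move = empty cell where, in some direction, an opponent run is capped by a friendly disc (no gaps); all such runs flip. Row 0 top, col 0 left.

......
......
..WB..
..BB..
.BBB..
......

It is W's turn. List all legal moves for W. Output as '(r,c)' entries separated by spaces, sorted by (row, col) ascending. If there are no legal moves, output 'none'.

(1,2): no bracket -> illegal
(1,3): no bracket -> illegal
(1,4): no bracket -> illegal
(2,1): no bracket -> illegal
(2,4): flips 1 -> legal
(3,0): no bracket -> illegal
(3,1): no bracket -> illegal
(3,4): no bracket -> illegal
(4,0): no bracket -> illegal
(4,4): flips 1 -> legal
(5,0): no bracket -> illegal
(5,1): no bracket -> illegal
(5,2): flips 2 -> legal
(5,3): no bracket -> illegal
(5,4): no bracket -> illegal

Answer: (2,4) (4,4) (5,2)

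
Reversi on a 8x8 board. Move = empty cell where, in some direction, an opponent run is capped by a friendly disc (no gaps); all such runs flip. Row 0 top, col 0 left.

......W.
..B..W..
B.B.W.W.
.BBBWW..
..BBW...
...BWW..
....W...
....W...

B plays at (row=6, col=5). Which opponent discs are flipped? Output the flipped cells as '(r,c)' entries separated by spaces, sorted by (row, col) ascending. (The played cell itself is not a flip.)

Answer: (5,4)

Derivation:
Dir NW: opp run (5,4) capped by B -> flip
Dir N: opp run (5,5), next='.' -> no flip
Dir NE: first cell '.' (not opp) -> no flip
Dir W: opp run (6,4), next='.' -> no flip
Dir E: first cell '.' (not opp) -> no flip
Dir SW: opp run (7,4), next=edge -> no flip
Dir S: first cell '.' (not opp) -> no flip
Dir SE: first cell '.' (not opp) -> no flip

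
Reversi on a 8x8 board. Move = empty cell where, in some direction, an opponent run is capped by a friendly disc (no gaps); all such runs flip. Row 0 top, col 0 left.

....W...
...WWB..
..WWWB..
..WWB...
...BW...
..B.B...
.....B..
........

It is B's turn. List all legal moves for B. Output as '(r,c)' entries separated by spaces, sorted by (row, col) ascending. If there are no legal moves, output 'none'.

Answer: (0,3) (1,2) (2,1) (3,1) (4,2) (4,5)

Derivation:
(0,2): no bracket -> illegal
(0,3): flips 4 -> legal
(0,5): no bracket -> illegal
(1,1): no bracket -> illegal
(1,2): flips 3 -> legal
(2,1): flips 4 -> legal
(3,1): flips 2 -> legal
(3,5): no bracket -> illegal
(4,1): no bracket -> illegal
(4,2): flips 2 -> legal
(4,5): flips 1 -> legal
(5,3): no bracket -> illegal
(5,5): no bracket -> illegal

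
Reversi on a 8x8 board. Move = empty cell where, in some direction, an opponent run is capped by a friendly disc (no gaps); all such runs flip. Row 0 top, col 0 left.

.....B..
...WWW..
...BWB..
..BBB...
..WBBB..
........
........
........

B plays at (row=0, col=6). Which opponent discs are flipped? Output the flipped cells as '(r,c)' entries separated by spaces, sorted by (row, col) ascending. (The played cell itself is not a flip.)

Answer: (1,5) (2,4)

Derivation:
Dir NW: edge -> no flip
Dir N: edge -> no flip
Dir NE: edge -> no flip
Dir W: first cell 'B' (not opp) -> no flip
Dir E: first cell '.' (not opp) -> no flip
Dir SW: opp run (1,5) (2,4) capped by B -> flip
Dir S: first cell '.' (not opp) -> no flip
Dir SE: first cell '.' (not opp) -> no flip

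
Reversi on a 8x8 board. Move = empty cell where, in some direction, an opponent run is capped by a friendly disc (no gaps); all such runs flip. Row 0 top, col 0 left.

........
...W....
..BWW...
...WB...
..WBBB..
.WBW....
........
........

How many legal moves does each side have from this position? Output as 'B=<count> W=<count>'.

Answer: B=11 W=9

Derivation:
-- B to move --
(0,2): no bracket -> illegal
(0,3): flips 3 -> legal
(0,4): flips 1 -> legal
(1,2): flips 1 -> legal
(1,4): flips 1 -> legal
(1,5): no bracket -> illegal
(2,5): flips 2 -> legal
(3,1): no bracket -> illegal
(3,2): flips 2 -> legal
(3,5): no bracket -> illegal
(4,0): no bracket -> illegal
(4,1): flips 1 -> legal
(5,0): flips 1 -> legal
(5,4): flips 1 -> legal
(6,0): no bracket -> illegal
(6,1): no bracket -> illegal
(6,2): flips 1 -> legal
(6,3): flips 1 -> legal
(6,4): no bracket -> illegal
B mobility = 11
-- W to move --
(1,1): flips 1 -> legal
(1,2): no bracket -> illegal
(2,1): flips 1 -> legal
(2,5): no bracket -> illegal
(3,1): flips 1 -> legal
(3,2): no bracket -> illegal
(3,5): flips 2 -> legal
(3,6): no bracket -> illegal
(4,1): no bracket -> illegal
(4,6): flips 3 -> legal
(5,4): flips 2 -> legal
(5,5): flips 1 -> legal
(5,6): flips 2 -> legal
(6,1): no bracket -> illegal
(6,2): flips 1 -> legal
(6,3): no bracket -> illegal
W mobility = 9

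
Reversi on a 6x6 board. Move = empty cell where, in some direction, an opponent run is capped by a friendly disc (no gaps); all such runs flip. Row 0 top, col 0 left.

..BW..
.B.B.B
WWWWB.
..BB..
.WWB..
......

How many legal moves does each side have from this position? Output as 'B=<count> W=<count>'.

-- B to move --
(0,4): flips 1 -> legal
(1,0): flips 1 -> legal
(1,2): flips 1 -> legal
(1,4): flips 1 -> legal
(3,0): no bracket -> illegal
(3,1): flips 2 -> legal
(3,4): no bracket -> illegal
(4,0): flips 2 -> legal
(5,0): flips 1 -> legal
(5,1): flips 1 -> legal
(5,2): flips 1 -> legal
(5,3): no bracket -> illegal
B mobility = 9
-- W to move --
(0,0): flips 1 -> legal
(0,1): flips 2 -> legal
(0,4): flips 1 -> legal
(0,5): no bracket -> illegal
(1,0): no bracket -> illegal
(1,2): no bracket -> illegal
(1,4): no bracket -> illegal
(2,5): flips 1 -> legal
(3,1): no bracket -> illegal
(3,4): no bracket -> illegal
(3,5): no bracket -> illegal
(4,4): flips 2 -> legal
(5,2): no bracket -> illegal
(5,3): flips 2 -> legal
(5,4): flips 2 -> legal
W mobility = 7

Answer: B=9 W=7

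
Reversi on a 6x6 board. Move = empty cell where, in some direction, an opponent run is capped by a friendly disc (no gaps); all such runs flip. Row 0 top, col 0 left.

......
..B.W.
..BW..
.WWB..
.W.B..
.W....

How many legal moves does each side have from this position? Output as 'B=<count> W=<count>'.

Answer: B=7 W=7

Derivation:
-- B to move --
(0,3): no bracket -> illegal
(0,4): no bracket -> illegal
(0,5): no bracket -> illegal
(1,3): flips 1 -> legal
(1,5): no bracket -> illegal
(2,0): no bracket -> illegal
(2,1): flips 1 -> legal
(2,4): flips 1 -> legal
(2,5): no bracket -> illegal
(3,0): flips 2 -> legal
(3,4): flips 1 -> legal
(4,0): flips 1 -> legal
(4,2): flips 1 -> legal
(5,0): no bracket -> illegal
(5,2): no bracket -> illegal
B mobility = 7
-- W to move --
(0,1): flips 1 -> legal
(0,2): flips 2 -> legal
(0,3): no bracket -> illegal
(1,1): no bracket -> illegal
(1,3): flips 1 -> legal
(2,1): flips 1 -> legal
(2,4): no bracket -> illegal
(3,4): flips 1 -> legal
(4,2): no bracket -> illegal
(4,4): no bracket -> illegal
(5,2): no bracket -> illegal
(5,3): flips 2 -> legal
(5,4): flips 1 -> legal
W mobility = 7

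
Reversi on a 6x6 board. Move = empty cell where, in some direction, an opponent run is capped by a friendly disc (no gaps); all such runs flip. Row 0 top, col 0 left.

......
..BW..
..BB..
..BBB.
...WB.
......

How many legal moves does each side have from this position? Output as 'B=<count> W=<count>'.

Answer: B=7 W=5

Derivation:
-- B to move --
(0,2): no bracket -> illegal
(0,3): flips 1 -> legal
(0,4): flips 1 -> legal
(1,4): flips 1 -> legal
(2,4): no bracket -> illegal
(4,2): flips 1 -> legal
(5,2): flips 1 -> legal
(5,3): flips 1 -> legal
(5,4): flips 1 -> legal
B mobility = 7
-- W to move --
(0,1): no bracket -> illegal
(0,2): no bracket -> illegal
(0,3): no bracket -> illegal
(1,1): flips 1 -> legal
(1,4): no bracket -> illegal
(2,1): flips 1 -> legal
(2,4): no bracket -> illegal
(2,5): flips 1 -> legal
(3,1): flips 1 -> legal
(3,5): no bracket -> illegal
(4,1): no bracket -> illegal
(4,2): no bracket -> illegal
(4,5): flips 1 -> legal
(5,3): no bracket -> illegal
(5,4): no bracket -> illegal
(5,5): no bracket -> illegal
W mobility = 5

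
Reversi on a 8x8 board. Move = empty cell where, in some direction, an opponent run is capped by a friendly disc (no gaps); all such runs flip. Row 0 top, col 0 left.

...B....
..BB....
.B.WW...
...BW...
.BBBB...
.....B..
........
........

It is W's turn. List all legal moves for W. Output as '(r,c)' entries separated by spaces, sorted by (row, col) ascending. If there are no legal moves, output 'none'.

(0,1): flips 1 -> legal
(0,2): flips 1 -> legal
(0,4): no bracket -> illegal
(1,0): no bracket -> illegal
(1,1): no bracket -> illegal
(1,4): no bracket -> illegal
(2,0): no bracket -> illegal
(2,2): no bracket -> illegal
(3,0): no bracket -> illegal
(3,1): no bracket -> illegal
(3,2): flips 1 -> legal
(3,5): no bracket -> illegal
(4,0): no bracket -> illegal
(4,5): no bracket -> illegal
(4,6): no bracket -> illegal
(5,0): no bracket -> illegal
(5,1): flips 2 -> legal
(5,2): flips 1 -> legal
(5,3): flips 2 -> legal
(5,4): flips 1 -> legal
(5,6): no bracket -> illegal
(6,4): no bracket -> illegal
(6,5): no bracket -> illegal
(6,6): no bracket -> illegal

Answer: (0,1) (0,2) (3,2) (5,1) (5,2) (5,3) (5,4)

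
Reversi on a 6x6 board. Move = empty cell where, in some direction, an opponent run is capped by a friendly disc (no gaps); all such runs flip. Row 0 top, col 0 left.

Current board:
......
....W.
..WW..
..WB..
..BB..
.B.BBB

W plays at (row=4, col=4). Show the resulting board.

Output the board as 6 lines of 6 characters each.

Answer: ......
....W.
..WW..
..WW..
..BBW.
.B.BBB

Derivation:
Place W at (4,4); scan 8 dirs for brackets.
Dir NW: opp run (3,3) capped by W -> flip
Dir N: first cell '.' (not opp) -> no flip
Dir NE: first cell '.' (not opp) -> no flip
Dir W: opp run (4,3) (4,2), next='.' -> no flip
Dir E: first cell '.' (not opp) -> no flip
Dir SW: opp run (5,3), next=edge -> no flip
Dir S: opp run (5,4), next=edge -> no flip
Dir SE: opp run (5,5), next=edge -> no flip
All flips: (3,3)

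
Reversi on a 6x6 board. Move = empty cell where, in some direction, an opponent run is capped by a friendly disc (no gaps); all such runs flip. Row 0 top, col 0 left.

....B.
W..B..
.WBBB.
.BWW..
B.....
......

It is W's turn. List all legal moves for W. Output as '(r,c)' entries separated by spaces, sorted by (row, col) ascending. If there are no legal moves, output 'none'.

Answer: (0,3) (1,1) (1,2) (1,4) (1,5) (2,5) (3,0) (4,1)

Derivation:
(0,2): no bracket -> illegal
(0,3): flips 2 -> legal
(0,5): no bracket -> illegal
(1,1): flips 1 -> legal
(1,2): flips 1 -> legal
(1,4): flips 1 -> legal
(1,5): flips 1 -> legal
(2,0): no bracket -> illegal
(2,5): flips 3 -> legal
(3,0): flips 1 -> legal
(3,4): no bracket -> illegal
(3,5): no bracket -> illegal
(4,1): flips 1 -> legal
(4,2): no bracket -> illegal
(5,0): no bracket -> illegal
(5,1): no bracket -> illegal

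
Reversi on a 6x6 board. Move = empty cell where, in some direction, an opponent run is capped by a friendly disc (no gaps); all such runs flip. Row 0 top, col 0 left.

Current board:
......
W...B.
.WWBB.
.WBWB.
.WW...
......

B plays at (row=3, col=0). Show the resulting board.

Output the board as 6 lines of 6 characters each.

Answer: ......
W...B.
.WWBB.
BBBWB.
.WW...
......

Derivation:
Place B at (3,0); scan 8 dirs for brackets.
Dir NW: edge -> no flip
Dir N: first cell '.' (not opp) -> no flip
Dir NE: opp run (2,1), next='.' -> no flip
Dir W: edge -> no flip
Dir E: opp run (3,1) capped by B -> flip
Dir SW: edge -> no flip
Dir S: first cell '.' (not opp) -> no flip
Dir SE: opp run (4,1), next='.' -> no flip
All flips: (3,1)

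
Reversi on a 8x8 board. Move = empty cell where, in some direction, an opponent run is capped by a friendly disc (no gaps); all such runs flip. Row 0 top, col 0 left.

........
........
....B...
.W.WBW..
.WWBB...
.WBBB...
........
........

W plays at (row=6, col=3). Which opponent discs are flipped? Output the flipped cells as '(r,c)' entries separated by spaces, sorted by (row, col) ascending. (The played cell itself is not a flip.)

Dir NW: opp run (5,2) capped by W -> flip
Dir N: opp run (5,3) (4,3) capped by W -> flip
Dir NE: opp run (5,4), next='.' -> no flip
Dir W: first cell '.' (not opp) -> no flip
Dir E: first cell '.' (not opp) -> no flip
Dir SW: first cell '.' (not opp) -> no flip
Dir S: first cell '.' (not opp) -> no flip
Dir SE: first cell '.' (not opp) -> no flip

Answer: (4,3) (5,2) (5,3)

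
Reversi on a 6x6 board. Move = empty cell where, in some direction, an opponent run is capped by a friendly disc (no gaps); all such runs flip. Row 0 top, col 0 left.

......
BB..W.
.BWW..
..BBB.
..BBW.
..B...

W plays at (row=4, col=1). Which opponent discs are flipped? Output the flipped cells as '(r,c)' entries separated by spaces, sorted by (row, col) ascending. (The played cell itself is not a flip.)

Dir NW: first cell '.' (not opp) -> no flip
Dir N: first cell '.' (not opp) -> no flip
Dir NE: opp run (3,2) capped by W -> flip
Dir W: first cell '.' (not opp) -> no flip
Dir E: opp run (4,2) (4,3) capped by W -> flip
Dir SW: first cell '.' (not opp) -> no flip
Dir S: first cell '.' (not opp) -> no flip
Dir SE: opp run (5,2), next=edge -> no flip

Answer: (3,2) (4,2) (4,3)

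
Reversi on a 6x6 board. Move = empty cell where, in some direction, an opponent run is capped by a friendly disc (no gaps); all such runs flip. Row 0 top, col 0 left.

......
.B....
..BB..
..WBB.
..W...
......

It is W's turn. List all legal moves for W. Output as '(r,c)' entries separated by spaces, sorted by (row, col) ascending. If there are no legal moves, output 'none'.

Answer: (1,2) (1,4) (2,4) (3,5)

Derivation:
(0,0): no bracket -> illegal
(0,1): no bracket -> illegal
(0,2): no bracket -> illegal
(1,0): no bracket -> illegal
(1,2): flips 1 -> legal
(1,3): no bracket -> illegal
(1,4): flips 1 -> legal
(2,0): no bracket -> illegal
(2,1): no bracket -> illegal
(2,4): flips 1 -> legal
(2,5): no bracket -> illegal
(3,1): no bracket -> illegal
(3,5): flips 2 -> legal
(4,3): no bracket -> illegal
(4,4): no bracket -> illegal
(4,5): no bracket -> illegal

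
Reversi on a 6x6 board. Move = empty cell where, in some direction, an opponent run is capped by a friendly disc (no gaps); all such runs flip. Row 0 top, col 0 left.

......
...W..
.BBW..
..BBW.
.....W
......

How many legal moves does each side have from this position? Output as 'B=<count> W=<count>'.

Answer: B=5 W=4

Derivation:
-- B to move --
(0,2): no bracket -> illegal
(0,3): flips 2 -> legal
(0,4): flips 1 -> legal
(1,2): no bracket -> illegal
(1,4): flips 1 -> legal
(2,4): flips 1 -> legal
(2,5): no bracket -> illegal
(3,5): flips 1 -> legal
(4,3): no bracket -> illegal
(4,4): no bracket -> illegal
(5,4): no bracket -> illegal
(5,5): no bracket -> illegal
B mobility = 5
-- W to move --
(1,0): no bracket -> illegal
(1,1): no bracket -> illegal
(1,2): no bracket -> illegal
(2,0): flips 2 -> legal
(2,4): no bracket -> illegal
(3,0): no bracket -> illegal
(3,1): flips 3 -> legal
(4,1): flips 1 -> legal
(4,2): no bracket -> illegal
(4,3): flips 1 -> legal
(4,4): no bracket -> illegal
W mobility = 4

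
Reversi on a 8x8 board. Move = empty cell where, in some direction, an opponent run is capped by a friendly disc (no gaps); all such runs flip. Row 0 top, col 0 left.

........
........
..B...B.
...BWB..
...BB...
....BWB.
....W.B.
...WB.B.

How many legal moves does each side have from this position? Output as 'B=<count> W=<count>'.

-- B to move --
(2,3): no bracket -> illegal
(2,4): flips 1 -> legal
(2,5): flips 1 -> legal
(4,5): no bracket -> illegal
(4,6): no bracket -> illegal
(5,3): no bracket -> illegal
(6,2): no bracket -> illegal
(6,3): no bracket -> illegal
(6,5): no bracket -> illegal
(7,2): flips 1 -> legal
(7,5): no bracket -> illegal
B mobility = 3
-- W to move --
(1,1): flips 3 -> legal
(1,2): no bracket -> illegal
(1,3): no bracket -> illegal
(1,5): no bracket -> illegal
(1,6): no bracket -> illegal
(1,7): no bracket -> illegal
(2,1): no bracket -> illegal
(2,3): no bracket -> illegal
(2,4): no bracket -> illegal
(2,5): no bracket -> illegal
(2,7): no bracket -> illegal
(3,1): no bracket -> illegal
(3,2): flips 1 -> legal
(3,6): flips 1 -> legal
(3,7): no bracket -> illegal
(4,2): no bracket -> illegal
(4,5): no bracket -> illegal
(4,6): no bracket -> illegal
(4,7): no bracket -> illegal
(5,2): flips 1 -> legal
(5,3): flips 1 -> legal
(5,7): flips 1 -> legal
(6,3): no bracket -> illegal
(6,5): no bracket -> illegal
(6,7): no bracket -> illegal
(7,5): flips 1 -> legal
(7,7): flips 1 -> legal
W mobility = 8

Answer: B=3 W=8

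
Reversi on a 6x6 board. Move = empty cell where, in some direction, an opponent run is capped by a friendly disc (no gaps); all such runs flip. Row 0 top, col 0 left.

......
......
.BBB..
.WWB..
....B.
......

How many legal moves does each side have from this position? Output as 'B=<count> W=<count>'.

Answer: B=5 W=6

Derivation:
-- B to move --
(2,0): no bracket -> illegal
(3,0): flips 2 -> legal
(4,0): flips 1 -> legal
(4,1): flips 2 -> legal
(4,2): flips 1 -> legal
(4,3): flips 1 -> legal
B mobility = 5
-- W to move --
(1,0): flips 1 -> legal
(1,1): flips 1 -> legal
(1,2): flips 1 -> legal
(1,3): flips 1 -> legal
(1,4): flips 1 -> legal
(2,0): no bracket -> illegal
(2,4): no bracket -> illegal
(3,0): no bracket -> illegal
(3,4): flips 1 -> legal
(3,5): no bracket -> illegal
(4,2): no bracket -> illegal
(4,3): no bracket -> illegal
(4,5): no bracket -> illegal
(5,3): no bracket -> illegal
(5,4): no bracket -> illegal
(5,5): no bracket -> illegal
W mobility = 6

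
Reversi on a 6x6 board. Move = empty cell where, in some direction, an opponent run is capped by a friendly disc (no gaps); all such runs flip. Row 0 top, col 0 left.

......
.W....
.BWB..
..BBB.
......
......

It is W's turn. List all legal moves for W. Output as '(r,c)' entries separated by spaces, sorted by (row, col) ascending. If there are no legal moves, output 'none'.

(1,0): no bracket -> illegal
(1,2): no bracket -> illegal
(1,3): no bracket -> illegal
(1,4): no bracket -> illegal
(2,0): flips 1 -> legal
(2,4): flips 1 -> legal
(2,5): no bracket -> illegal
(3,0): no bracket -> illegal
(3,1): flips 1 -> legal
(3,5): no bracket -> illegal
(4,1): no bracket -> illegal
(4,2): flips 1 -> legal
(4,3): no bracket -> illegal
(4,4): flips 1 -> legal
(4,5): no bracket -> illegal

Answer: (2,0) (2,4) (3,1) (4,2) (4,4)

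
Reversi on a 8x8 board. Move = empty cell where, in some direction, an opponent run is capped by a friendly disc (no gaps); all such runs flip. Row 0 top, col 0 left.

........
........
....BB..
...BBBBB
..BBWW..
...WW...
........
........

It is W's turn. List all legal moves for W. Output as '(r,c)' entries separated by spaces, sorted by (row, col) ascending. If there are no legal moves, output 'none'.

(1,3): no bracket -> illegal
(1,4): flips 2 -> legal
(1,5): flips 2 -> legal
(1,6): no bracket -> illegal
(2,2): flips 1 -> legal
(2,3): flips 3 -> legal
(2,6): flips 1 -> legal
(2,7): flips 1 -> legal
(3,1): flips 1 -> legal
(3,2): flips 1 -> legal
(4,1): flips 2 -> legal
(4,6): no bracket -> illegal
(4,7): no bracket -> illegal
(5,1): no bracket -> illegal
(5,2): no bracket -> illegal

Answer: (1,4) (1,5) (2,2) (2,3) (2,6) (2,7) (3,1) (3,2) (4,1)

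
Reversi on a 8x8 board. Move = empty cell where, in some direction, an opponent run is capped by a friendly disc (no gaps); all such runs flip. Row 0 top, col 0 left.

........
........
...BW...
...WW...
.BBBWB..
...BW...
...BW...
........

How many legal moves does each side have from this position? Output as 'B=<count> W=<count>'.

Answer: B=6 W=14

Derivation:
-- B to move --
(1,3): no bracket -> illegal
(1,4): no bracket -> illegal
(1,5): flips 2 -> legal
(2,2): no bracket -> illegal
(2,5): flips 2 -> legal
(3,2): no bracket -> illegal
(3,5): flips 1 -> legal
(5,5): flips 1 -> legal
(6,5): flips 2 -> legal
(7,3): no bracket -> illegal
(7,4): no bracket -> illegal
(7,5): flips 1 -> legal
B mobility = 6
-- W to move --
(1,2): flips 1 -> legal
(1,3): flips 1 -> legal
(1,4): no bracket -> illegal
(2,2): flips 1 -> legal
(3,0): no bracket -> illegal
(3,1): flips 2 -> legal
(3,2): flips 1 -> legal
(3,5): no bracket -> illegal
(3,6): flips 1 -> legal
(4,0): flips 3 -> legal
(4,6): flips 1 -> legal
(5,0): no bracket -> illegal
(5,1): flips 1 -> legal
(5,2): flips 2 -> legal
(5,5): no bracket -> illegal
(5,6): flips 1 -> legal
(6,2): flips 2 -> legal
(7,2): flips 1 -> legal
(7,3): flips 3 -> legal
(7,4): no bracket -> illegal
W mobility = 14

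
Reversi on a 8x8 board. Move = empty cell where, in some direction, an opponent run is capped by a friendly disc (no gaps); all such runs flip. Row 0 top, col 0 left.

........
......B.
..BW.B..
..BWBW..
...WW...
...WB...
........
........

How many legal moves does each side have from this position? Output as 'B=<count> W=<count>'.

Answer: B=7 W=11

Derivation:
-- B to move --
(1,2): flips 1 -> legal
(1,3): no bracket -> illegal
(1,4): flips 1 -> legal
(2,4): flips 1 -> legal
(2,6): no bracket -> illegal
(3,6): flips 1 -> legal
(4,2): no bracket -> illegal
(4,5): flips 1 -> legal
(4,6): no bracket -> illegal
(5,2): flips 2 -> legal
(5,5): flips 2 -> legal
(6,2): no bracket -> illegal
(6,3): no bracket -> illegal
(6,4): no bracket -> illegal
B mobility = 7
-- W to move --
(0,5): no bracket -> illegal
(0,6): no bracket -> illegal
(0,7): flips 3 -> legal
(1,1): flips 1 -> legal
(1,2): no bracket -> illegal
(1,3): no bracket -> illegal
(1,4): no bracket -> illegal
(1,5): flips 1 -> legal
(1,7): no bracket -> illegal
(2,1): flips 2 -> legal
(2,4): flips 1 -> legal
(2,6): no bracket -> illegal
(2,7): no bracket -> illegal
(3,1): flips 1 -> legal
(3,6): no bracket -> illegal
(4,1): flips 1 -> legal
(4,2): no bracket -> illegal
(4,5): flips 1 -> legal
(5,5): flips 1 -> legal
(6,3): no bracket -> illegal
(6,4): flips 1 -> legal
(6,5): flips 1 -> legal
W mobility = 11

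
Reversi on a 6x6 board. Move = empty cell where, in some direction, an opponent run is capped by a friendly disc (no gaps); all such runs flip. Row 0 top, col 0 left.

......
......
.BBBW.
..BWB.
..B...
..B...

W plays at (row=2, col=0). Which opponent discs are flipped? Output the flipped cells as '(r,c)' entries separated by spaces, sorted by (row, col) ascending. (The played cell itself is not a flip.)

Dir NW: edge -> no flip
Dir N: first cell '.' (not opp) -> no flip
Dir NE: first cell '.' (not opp) -> no flip
Dir W: edge -> no flip
Dir E: opp run (2,1) (2,2) (2,3) capped by W -> flip
Dir SW: edge -> no flip
Dir S: first cell '.' (not opp) -> no flip
Dir SE: first cell '.' (not opp) -> no flip

Answer: (2,1) (2,2) (2,3)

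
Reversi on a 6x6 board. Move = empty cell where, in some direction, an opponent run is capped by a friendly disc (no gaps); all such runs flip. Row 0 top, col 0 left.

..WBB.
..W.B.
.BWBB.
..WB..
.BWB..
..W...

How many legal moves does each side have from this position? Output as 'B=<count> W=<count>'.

Answer: B=4 W=11

Derivation:
-- B to move --
(0,1): flips 2 -> legal
(1,1): flips 1 -> legal
(1,3): no bracket -> illegal
(3,1): flips 1 -> legal
(5,1): flips 1 -> legal
(5,3): no bracket -> illegal
B mobility = 4
-- W to move --
(0,5): flips 4 -> legal
(1,0): flips 1 -> legal
(1,1): no bracket -> illegal
(1,3): no bracket -> illegal
(1,5): flips 2 -> legal
(2,0): flips 1 -> legal
(2,5): flips 2 -> legal
(3,0): flips 2 -> legal
(3,1): no bracket -> illegal
(3,4): flips 3 -> legal
(3,5): no bracket -> illegal
(4,0): flips 1 -> legal
(4,4): flips 2 -> legal
(5,0): flips 1 -> legal
(5,1): no bracket -> illegal
(5,3): no bracket -> illegal
(5,4): flips 1 -> legal
W mobility = 11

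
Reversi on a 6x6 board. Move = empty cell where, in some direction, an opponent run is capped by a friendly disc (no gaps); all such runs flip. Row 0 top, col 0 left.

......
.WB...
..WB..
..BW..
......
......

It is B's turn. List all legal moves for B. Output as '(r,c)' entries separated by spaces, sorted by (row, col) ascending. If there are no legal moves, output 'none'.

(0,0): no bracket -> illegal
(0,1): no bracket -> illegal
(0,2): no bracket -> illegal
(1,0): flips 1 -> legal
(1,3): no bracket -> illegal
(2,0): no bracket -> illegal
(2,1): flips 1 -> legal
(2,4): no bracket -> illegal
(3,1): no bracket -> illegal
(3,4): flips 1 -> legal
(4,2): no bracket -> illegal
(4,3): flips 1 -> legal
(4,4): no bracket -> illegal

Answer: (1,0) (2,1) (3,4) (4,3)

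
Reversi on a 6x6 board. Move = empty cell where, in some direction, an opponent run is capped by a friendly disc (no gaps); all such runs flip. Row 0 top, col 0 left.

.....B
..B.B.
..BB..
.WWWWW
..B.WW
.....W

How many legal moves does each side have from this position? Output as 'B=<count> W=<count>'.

Answer: B=5 W=7

Derivation:
-- B to move --
(2,0): flips 1 -> legal
(2,1): no bracket -> illegal
(2,4): flips 1 -> legal
(2,5): no bracket -> illegal
(3,0): no bracket -> illegal
(4,0): flips 1 -> legal
(4,1): flips 1 -> legal
(4,3): flips 1 -> legal
(5,3): no bracket -> illegal
(5,4): no bracket -> illegal
B mobility = 5
-- W to move --
(0,1): flips 2 -> legal
(0,2): flips 2 -> legal
(0,3): no bracket -> illegal
(0,4): no bracket -> illegal
(1,1): flips 1 -> legal
(1,3): flips 2 -> legal
(1,5): no bracket -> illegal
(2,1): no bracket -> illegal
(2,4): no bracket -> illegal
(2,5): no bracket -> illegal
(4,1): no bracket -> illegal
(4,3): no bracket -> illegal
(5,1): flips 1 -> legal
(5,2): flips 1 -> legal
(5,3): flips 1 -> legal
W mobility = 7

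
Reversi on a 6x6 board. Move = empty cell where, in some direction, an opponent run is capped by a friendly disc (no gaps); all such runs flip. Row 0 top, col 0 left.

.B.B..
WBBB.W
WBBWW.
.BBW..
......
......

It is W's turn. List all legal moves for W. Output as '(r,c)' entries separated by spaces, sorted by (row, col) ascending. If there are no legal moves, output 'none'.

Answer: (0,0) (0,2) (1,4) (3,0) (4,1) (4,2) (4,3)

Derivation:
(0,0): flips 2 -> legal
(0,2): flips 2 -> legal
(0,4): no bracket -> illegal
(1,4): flips 3 -> legal
(3,0): flips 2 -> legal
(4,0): no bracket -> illegal
(4,1): flips 1 -> legal
(4,2): flips 1 -> legal
(4,3): flips 2 -> legal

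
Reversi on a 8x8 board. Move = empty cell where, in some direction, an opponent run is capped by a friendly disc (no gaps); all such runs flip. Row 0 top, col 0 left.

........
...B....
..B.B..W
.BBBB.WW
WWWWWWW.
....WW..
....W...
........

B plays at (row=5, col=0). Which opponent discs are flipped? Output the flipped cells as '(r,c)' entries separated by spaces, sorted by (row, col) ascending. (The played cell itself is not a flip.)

Answer: (4,1)

Derivation:
Dir NW: edge -> no flip
Dir N: opp run (4,0), next='.' -> no flip
Dir NE: opp run (4,1) capped by B -> flip
Dir W: edge -> no flip
Dir E: first cell '.' (not opp) -> no flip
Dir SW: edge -> no flip
Dir S: first cell '.' (not opp) -> no flip
Dir SE: first cell '.' (not opp) -> no flip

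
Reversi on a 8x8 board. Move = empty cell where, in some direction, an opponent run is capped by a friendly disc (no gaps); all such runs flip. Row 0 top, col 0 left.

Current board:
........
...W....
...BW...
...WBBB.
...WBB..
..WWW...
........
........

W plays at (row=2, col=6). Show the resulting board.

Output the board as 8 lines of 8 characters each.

Place W at (2,6); scan 8 dirs for brackets.
Dir NW: first cell '.' (not opp) -> no flip
Dir N: first cell '.' (not opp) -> no flip
Dir NE: first cell '.' (not opp) -> no flip
Dir W: first cell '.' (not opp) -> no flip
Dir E: first cell '.' (not opp) -> no flip
Dir SW: opp run (3,5) (4,4) capped by W -> flip
Dir S: opp run (3,6), next='.' -> no flip
Dir SE: first cell '.' (not opp) -> no flip
All flips: (3,5) (4,4)

Answer: ........
...W....
...BW.W.
...WBWB.
...WWB..
..WWW...
........
........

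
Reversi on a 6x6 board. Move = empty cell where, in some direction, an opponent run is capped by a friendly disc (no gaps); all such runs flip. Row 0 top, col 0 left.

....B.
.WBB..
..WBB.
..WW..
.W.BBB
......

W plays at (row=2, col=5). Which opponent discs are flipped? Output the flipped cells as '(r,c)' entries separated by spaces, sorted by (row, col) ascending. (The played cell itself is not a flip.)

Dir NW: first cell '.' (not opp) -> no flip
Dir N: first cell '.' (not opp) -> no flip
Dir NE: edge -> no flip
Dir W: opp run (2,4) (2,3) capped by W -> flip
Dir E: edge -> no flip
Dir SW: first cell '.' (not opp) -> no flip
Dir S: first cell '.' (not opp) -> no flip
Dir SE: edge -> no flip

Answer: (2,3) (2,4)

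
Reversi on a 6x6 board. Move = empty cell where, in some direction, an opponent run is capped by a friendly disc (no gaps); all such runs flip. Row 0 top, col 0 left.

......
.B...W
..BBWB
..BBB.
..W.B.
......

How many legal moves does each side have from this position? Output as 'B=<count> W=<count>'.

-- B to move --
(0,4): no bracket -> illegal
(0,5): flips 1 -> legal
(1,3): no bracket -> illegal
(1,4): flips 1 -> legal
(3,1): no bracket -> illegal
(3,5): no bracket -> illegal
(4,1): no bracket -> illegal
(4,3): no bracket -> illegal
(5,1): flips 1 -> legal
(5,2): flips 1 -> legal
(5,3): no bracket -> illegal
B mobility = 4
-- W to move --
(0,0): no bracket -> illegal
(0,1): no bracket -> illegal
(0,2): no bracket -> illegal
(1,0): no bracket -> illegal
(1,2): flips 2 -> legal
(1,3): no bracket -> illegal
(1,4): no bracket -> illegal
(2,0): no bracket -> illegal
(2,1): flips 2 -> legal
(3,1): no bracket -> illegal
(3,5): flips 1 -> legal
(4,1): no bracket -> illegal
(4,3): no bracket -> illegal
(4,5): no bracket -> illegal
(5,3): no bracket -> illegal
(5,4): flips 2 -> legal
(5,5): no bracket -> illegal
W mobility = 4

Answer: B=4 W=4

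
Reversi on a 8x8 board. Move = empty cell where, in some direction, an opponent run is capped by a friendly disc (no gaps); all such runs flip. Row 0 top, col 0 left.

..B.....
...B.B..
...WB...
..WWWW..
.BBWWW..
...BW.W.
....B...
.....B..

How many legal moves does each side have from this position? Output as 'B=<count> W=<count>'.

Answer: B=5 W=11

Derivation:
-- B to move --
(1,2): no bracket -> illegal
(1,4): flips 2 -> legal
(2,1): no bracket -> illegal
(2,2): flips 2 -> legal
(2,5): no bracket -> illegal
(2,6): flips 2 -> legal
(3,1): no bracket -> illegal
(3,6): no bracket -> illegal
(4,6): flips 4 -> legal
(4,7): no bracket -> illegal
(5,2): no bracket -> illegal
(5,5): flips 1 -> legal
(5,7): no bracket -> illegal
(6,3): no bracket -> illegal
(6,5): no bracket -> illegal
(6,6): no bracket -> illegal
(6,7): no bracket -> illegal
B mobility = 5
-- W to move --
(0,1): no bracket -> illegal
(0,3): flips 1 -> legal
(0,4): no bracket -> illegal
(0,5): no bracket -> illegal
(0,6): flips 2 -> legal
(1,1): no bracket -> illegal
(1,2): no bracket -> illegal
(1,4): flips 1 -> legal
(1,6): no bracket -> illegal
(2,2): no bracket -> illegal
(2,5): flips 1 -> legal
(2,6): no bracket -> illegal
(3,0): no bracket -> illegal
(3,1): no bracket -> illegal
(4,0): flips 2 -> legal
(5,0): flips 1 -> legal
(5,1): flips 1 -> legal
(5,2): flips 2 -> legal
(5,5): no bracket -> illegal
(6,2): flips 1 -> legal
(6,3): flips 1 -> legal
(6,5): no bracket -> illegal
(6,6): no bracket -> illegal
(7,3): no bracket -> illegal
(7,4): flips 1 -> legal
(7,6): no bracket -> illegal
W mobility = 11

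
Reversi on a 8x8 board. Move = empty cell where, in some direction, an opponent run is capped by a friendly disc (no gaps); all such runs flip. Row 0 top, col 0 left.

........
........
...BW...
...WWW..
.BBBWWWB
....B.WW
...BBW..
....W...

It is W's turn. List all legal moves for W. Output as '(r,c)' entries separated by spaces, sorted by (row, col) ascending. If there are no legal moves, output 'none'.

(1,2): flips 1 -> legal
(1,3): flips 1 -> legal
(1,4): no bracket -> illegal
(2,2): flips 1 -> legal
(3,0): no bracket -> illegal
(3,1): no bracket -> illegal
(3,2): flips 2 -> legal
(3,6): no bracket -> illegal
(3,7): flips 1 -> legal
(4,0): flips 3 -> legal
(5,0): no bracket -> illegal
(5,1): flips 1 -> legal
(5,2): flips 2 -> legal
(5,3): flips 1 -> legal
(5,5): no bracket -> illegal
(6,2): flips 2 -> legal
(7,2): flips 2 -> legal
(7,3): no bracket -> illegal
(7,5): no bracket -> illegal

Answer: (1,2) (1,3) (2,2) (3,2) (3,7) (4,0) (5,1) (5,2) (5,3) (6,2) (7,2)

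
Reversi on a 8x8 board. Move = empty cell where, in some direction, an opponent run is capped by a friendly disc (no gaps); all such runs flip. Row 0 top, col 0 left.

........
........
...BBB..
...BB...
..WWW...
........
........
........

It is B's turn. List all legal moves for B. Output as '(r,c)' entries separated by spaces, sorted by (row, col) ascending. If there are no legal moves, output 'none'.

(3,1): no bracket -> illegal
(3,2): no bracket -> illegal
(3,5): no bracket -> illegal
(4,1): no bracket -> illegal
(4,5): no bracket -> illegal
(5,1): flips 1 -> legal
(5,2): flips 1 -> legal
(5,3): flips 1 -> legal
(5,4): flips 1 -> legal
(5,5): flips 1 -> legal

Answer: (5,1) (5,2) (5,3) (5,4) (5,5)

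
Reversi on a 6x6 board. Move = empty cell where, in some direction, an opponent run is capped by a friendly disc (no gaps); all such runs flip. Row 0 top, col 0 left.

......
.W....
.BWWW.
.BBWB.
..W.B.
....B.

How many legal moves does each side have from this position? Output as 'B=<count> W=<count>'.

Answer: B=8 W=7

Derivation:
-- B to move --
(0,0): flips 3 -> legal
(0,1): flips 1 -> legal
(0,2): no bracket -> illegal
(1,0): no bracket -> illegal
(1,2): flips 2 -> legal
(1,3): flips 1 -> legal
(1,4): flips 2 -> legal
(1,5): no bracket -> illegal
(2,0): no bracket -> illegal
(2,5): flips 3 -> legal
(3,5): no bracket -> illegal
(4,1): no bracket -> illegal
(4,3): no bracket -> illegal
(5,1): no bracket -> illegal
(5,2): flips 1 -> legal
(5,3): flips 1 -> legal
B mobility = 8
-- W to move --
(1,0): no bracket -> illegal
(1,2): no bracket -> illegal
(2,0): flips 2 -> legal
(2,5): no bracket -> illegal
(3,0): flips 2 -> legal
(3,5): flips 1 -> legal
(4,0): flips 1 -> legal
(4,1): flips 3 -> legal
(4,3): no bracket -> illegal
(4,5): flips 1 -> legal
(5,3): no bracket -> illegal
(5,5): flips 1 -> legal
W mobility = 7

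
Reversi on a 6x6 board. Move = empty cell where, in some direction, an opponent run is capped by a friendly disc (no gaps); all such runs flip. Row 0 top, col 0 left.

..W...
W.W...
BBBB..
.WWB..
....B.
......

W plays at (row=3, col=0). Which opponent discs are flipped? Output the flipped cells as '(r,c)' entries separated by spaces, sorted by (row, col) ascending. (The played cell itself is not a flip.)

Dir NW: edge -> no flip
Dir N: opp run (2,0) capped by W -> flip
Dir NE: opp run (2,1) capped by W -> flip
Dir W: edge -> no flip
Dir E: first cell 'W' (not opp) -> no flip
Dir SW: edge -> no flip
Dir S: first cell '.' (not opp) -> no flip
Dir SE: first cell '.' (not opp) -> no flip

Answer: (2,0) (2,1)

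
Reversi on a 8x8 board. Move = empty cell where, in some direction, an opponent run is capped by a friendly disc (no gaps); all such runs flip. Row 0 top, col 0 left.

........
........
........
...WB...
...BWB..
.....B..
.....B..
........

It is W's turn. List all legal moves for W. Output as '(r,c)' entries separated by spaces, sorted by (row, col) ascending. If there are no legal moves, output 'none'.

Answer: (2,4) (3,5) (4,2) (4,6) (5,3) (6,6)

Derivation:
(2,3): no bracket -> illegal
(2,4): flips 1 -> legal
(2,5): no bracket -> illegal
(3,2): no bracket -> illegal
(3,5): flips 1 -> legal
(3,6): no bracket -> illegal
(4,2): flips 1 -> legal
(4,6): flips 1 -> legal
(5,2): no bracket -> illegal
(5,3): flips 1 -> legal
(5,4): no bracket -> illegal
(5,6): no bracket -> illegal
(6,4): no bracket -> illegal
(6,6): flips 1 -> legal
(7,4): no bracket -> illegal
(7,5): no bracket -> illegal
(7,6): no bracket -> illegal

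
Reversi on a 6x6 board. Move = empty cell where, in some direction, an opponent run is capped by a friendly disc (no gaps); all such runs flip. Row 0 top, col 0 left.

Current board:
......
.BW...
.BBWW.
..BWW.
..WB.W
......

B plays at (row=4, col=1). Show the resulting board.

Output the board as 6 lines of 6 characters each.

Answer: ......
.BW...
.BBWW.
..BWW.
.BBB.W
......

Derivation:
Place B at (4,1); scan 8 dirs for brackets.
Dir NW: first cell '.' (not opp) -> no flip
Dir N: first cell '.' (not opp) -> no flip
Dir NE: first cell 'B' (not opp) -> no flip
Dir W: first cell '.' (not opp) -> no flip
Dir E: opp run (4,2) capped by B -> flip
Dir SW: first cell '.' (not opp) -> no flip
Dir S: first cell '.' (not opp) -> no flip
Dir SE: first cell '.' (not opp) -> no flip
All flips: (4,2)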